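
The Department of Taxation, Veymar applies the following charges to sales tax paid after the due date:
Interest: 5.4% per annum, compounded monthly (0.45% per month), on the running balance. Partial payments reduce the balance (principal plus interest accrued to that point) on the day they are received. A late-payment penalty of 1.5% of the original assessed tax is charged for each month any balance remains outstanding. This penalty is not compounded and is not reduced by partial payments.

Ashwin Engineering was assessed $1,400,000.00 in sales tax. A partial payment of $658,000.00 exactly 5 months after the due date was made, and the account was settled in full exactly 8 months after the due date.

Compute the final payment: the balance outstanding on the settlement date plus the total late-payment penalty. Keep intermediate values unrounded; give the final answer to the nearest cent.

Balance at month 5: $1,400,000.0000 × (1 + 0.0045)^5 = $1,431,784.7786…
After $658,000.00 payment: $1,431,784.7786… − $658,000.00 = $773,784.7786…
Balance at month 8: $773,784.7786… × (1 + 0.0045)^3 = $784,277.9511…
Penalty: 8 × 1.5% × $1,400,000.00 = $168,000.00
Final settlement = outstanding balance + penalty = $784,277.9511… + $168,000.00 = $952,277.95

$952,277.95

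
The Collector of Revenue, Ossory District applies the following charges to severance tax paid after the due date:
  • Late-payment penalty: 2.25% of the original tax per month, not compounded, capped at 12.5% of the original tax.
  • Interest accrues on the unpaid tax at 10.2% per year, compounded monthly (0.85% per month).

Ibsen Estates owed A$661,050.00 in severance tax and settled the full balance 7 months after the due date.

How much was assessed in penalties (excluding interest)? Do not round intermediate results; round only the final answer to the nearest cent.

A$82,631.25

Penalty (uncapped): 7 × 2.25% × A$661,050.00 = A$104,115.38…; cap = 12.5% × A$661,050.00 = A$82,631.25 → penalty = A$82,631.25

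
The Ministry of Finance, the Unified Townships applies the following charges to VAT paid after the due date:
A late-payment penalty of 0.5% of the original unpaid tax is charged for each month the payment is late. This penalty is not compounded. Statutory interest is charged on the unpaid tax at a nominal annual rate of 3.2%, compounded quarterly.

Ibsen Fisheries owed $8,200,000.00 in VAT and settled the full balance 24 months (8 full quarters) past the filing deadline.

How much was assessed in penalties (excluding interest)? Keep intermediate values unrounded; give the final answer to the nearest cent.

$984,000.00

Late-payment penalty: 24 × 0.5% × $8,200,000.00 = $984,000.00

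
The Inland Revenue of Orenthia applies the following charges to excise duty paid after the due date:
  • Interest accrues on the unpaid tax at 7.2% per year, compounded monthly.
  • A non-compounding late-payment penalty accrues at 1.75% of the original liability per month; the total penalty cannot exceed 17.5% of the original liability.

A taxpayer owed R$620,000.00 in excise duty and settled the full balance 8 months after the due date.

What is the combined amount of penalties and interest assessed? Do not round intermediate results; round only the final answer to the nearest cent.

Penalty: 8 × 1.75% × R$620,000.00 = R$86,800.00 (below the 17.5% cap of R$108,500.00)
Interest (7.2%/yr ÷ 12 = 0.6%/month): R$620,000.00 × ((1 + 0.006)^8 − 1) = R$30,392.5160…
Penalties + interest = R$86,800.0000 + R$30,392.5160… = R$117,192.52

R$117,192.52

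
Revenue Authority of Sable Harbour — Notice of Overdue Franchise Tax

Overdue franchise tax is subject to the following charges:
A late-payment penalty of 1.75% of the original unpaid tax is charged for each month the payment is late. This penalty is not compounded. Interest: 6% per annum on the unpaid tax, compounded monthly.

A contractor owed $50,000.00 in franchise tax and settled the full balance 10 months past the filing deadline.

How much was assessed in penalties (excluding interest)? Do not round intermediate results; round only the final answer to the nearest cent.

$8,750.00

Late-payment penalty: 10 × 1.75% × $50,000.00 = $8,750.00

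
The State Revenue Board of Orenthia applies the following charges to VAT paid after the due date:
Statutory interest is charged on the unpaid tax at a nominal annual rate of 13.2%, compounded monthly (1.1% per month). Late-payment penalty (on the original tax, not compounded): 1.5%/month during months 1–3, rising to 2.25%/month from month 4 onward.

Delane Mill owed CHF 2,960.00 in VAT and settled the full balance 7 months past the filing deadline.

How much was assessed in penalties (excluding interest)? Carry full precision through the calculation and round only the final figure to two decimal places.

Penalty, months 1–3: 3 × 1.5% × CHF 2,960.00 = CHF 133.20
Penalty, months 4–7: 4 × 2.25% × CHF 2,960.00 = CHF 266.40
Total penalty = CHF 133.20 + CHF 266.40 = CHF 399.60

CHF 399.60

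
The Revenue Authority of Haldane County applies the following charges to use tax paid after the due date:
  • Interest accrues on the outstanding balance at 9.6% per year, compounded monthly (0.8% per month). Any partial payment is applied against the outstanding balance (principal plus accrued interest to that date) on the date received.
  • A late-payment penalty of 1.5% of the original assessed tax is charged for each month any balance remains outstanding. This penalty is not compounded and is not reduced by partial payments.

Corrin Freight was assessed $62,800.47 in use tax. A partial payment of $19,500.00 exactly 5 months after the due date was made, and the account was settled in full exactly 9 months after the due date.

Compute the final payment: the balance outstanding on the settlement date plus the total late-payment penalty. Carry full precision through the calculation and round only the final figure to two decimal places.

Balance at month 5: $62,800.4700 × (1 + 0.008)^5 = $65,353.0039…
After $19,500.00 payment: $65,353.0039… − $19,500.00 = $45,853.0039…
Balance at month 9: $45,853.0039… × (1 + 0.008)^4 = $47,338.0017…
Penalty: 9 × 1.5% × $62,800.47 = $8,478.06…
Final settlement = outstanding balance + penalty = $47,338.0017… + $8,478.06… = $55,816.07

$55,816.07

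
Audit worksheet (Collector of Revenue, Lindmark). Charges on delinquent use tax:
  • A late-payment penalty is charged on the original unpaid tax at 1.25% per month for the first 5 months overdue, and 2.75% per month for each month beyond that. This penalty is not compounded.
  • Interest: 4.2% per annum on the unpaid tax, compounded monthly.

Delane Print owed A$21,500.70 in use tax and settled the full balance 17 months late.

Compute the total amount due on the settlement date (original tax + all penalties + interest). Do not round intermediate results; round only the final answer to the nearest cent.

A$31,255.47

Penalty, months 1–5: 5 × 1.25% × A$21,500.70 = A$1,343.79…
Penalty, months 6–17: 12 × 2.75% × A$21,500.70 = A$7,095.23…
Interest (4.2%/yr ÷ 12 = 0.35%/month): A$21,500.70 × ((1 + 0.0035)^17 − 1) = A$1,315.7464…
Total = A$21,500.70 + A$8,439.0248… + A$1,315.7464… = A$31,255.47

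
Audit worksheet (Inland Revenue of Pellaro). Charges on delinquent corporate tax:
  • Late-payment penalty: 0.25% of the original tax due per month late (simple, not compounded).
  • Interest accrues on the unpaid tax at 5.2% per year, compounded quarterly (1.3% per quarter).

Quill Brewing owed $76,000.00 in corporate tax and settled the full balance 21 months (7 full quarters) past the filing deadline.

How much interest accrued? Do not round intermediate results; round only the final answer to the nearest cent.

Interest: $76,000.00 × ((1 + 0.013)^7 − 1) = $76,000.00 × 0.0946269… = $7,191.6446…

$7,191.64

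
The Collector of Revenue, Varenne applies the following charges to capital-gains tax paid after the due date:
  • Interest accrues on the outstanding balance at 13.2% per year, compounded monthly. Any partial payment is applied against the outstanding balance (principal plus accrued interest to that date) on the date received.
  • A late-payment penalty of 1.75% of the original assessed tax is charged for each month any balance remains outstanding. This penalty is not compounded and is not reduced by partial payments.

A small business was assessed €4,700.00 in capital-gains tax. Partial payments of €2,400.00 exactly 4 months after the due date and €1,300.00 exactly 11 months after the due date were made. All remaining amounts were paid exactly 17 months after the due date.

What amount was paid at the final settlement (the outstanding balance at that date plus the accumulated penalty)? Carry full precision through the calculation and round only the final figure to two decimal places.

Monthly rate = 13.2% ÷ 12 = 1.1%
Balance at month 4: €4,700.0000 × (1 + 0.011)^4 = €4,910.2373…
After €2,400.00 payment: €4,910.2373… − €2,400.00 = €2,510.2373…
Balance at month 11: €2,510.2373… × (1 + 0.011)^7 = €2,710.0223…
After €1,300.00 payment: €2,710.0223… − €1,300.00 = €1,410.0223…
Balance at month 17: €1,410.0223… × (1 + 0.011)^6 = €1,505.6808…
Penalty: 17 × 1.75% × €4,700.00 = €1,398.25
Final settlement = outstanding balance + penalty = €1,505.6808… + €1,398.25 = €2,903.93

€2,903.93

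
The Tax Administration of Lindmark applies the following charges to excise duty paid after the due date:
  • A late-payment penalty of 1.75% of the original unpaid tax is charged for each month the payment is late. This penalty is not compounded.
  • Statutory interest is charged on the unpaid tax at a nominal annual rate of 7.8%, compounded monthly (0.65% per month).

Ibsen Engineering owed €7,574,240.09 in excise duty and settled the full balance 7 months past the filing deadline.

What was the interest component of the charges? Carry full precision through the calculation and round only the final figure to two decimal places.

Interest: €7,574,240.09 × ((1 + 0.0065)^7 − 1) = €7,574,240.09 × 0.0463969… = €351,421.4463…

€351,421.45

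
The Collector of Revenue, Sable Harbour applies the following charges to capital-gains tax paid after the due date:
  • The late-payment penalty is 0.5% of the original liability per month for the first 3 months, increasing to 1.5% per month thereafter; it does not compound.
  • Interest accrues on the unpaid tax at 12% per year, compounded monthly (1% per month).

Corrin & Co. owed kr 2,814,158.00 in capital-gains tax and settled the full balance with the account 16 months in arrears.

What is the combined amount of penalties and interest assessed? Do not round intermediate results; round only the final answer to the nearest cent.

kr 1,076,636.75

Penalty, months 1–3: 3 × 0.5% × kr 2,814,158.00 = kr 42,212.37
Penalty, months 4–16: 13 × 1.5% × kr 2,814,158.00 = kr 548,760.81
Interest: kr 2,814,158.00 × ((1 + 0.01)^16 − 1) = kr 2,814,158.00 × 0.1725786… = kr 485,663.5742…
Penalties + interest = kr 590,973.1800 + kr 485,663.5742… = kr 1,076,636.75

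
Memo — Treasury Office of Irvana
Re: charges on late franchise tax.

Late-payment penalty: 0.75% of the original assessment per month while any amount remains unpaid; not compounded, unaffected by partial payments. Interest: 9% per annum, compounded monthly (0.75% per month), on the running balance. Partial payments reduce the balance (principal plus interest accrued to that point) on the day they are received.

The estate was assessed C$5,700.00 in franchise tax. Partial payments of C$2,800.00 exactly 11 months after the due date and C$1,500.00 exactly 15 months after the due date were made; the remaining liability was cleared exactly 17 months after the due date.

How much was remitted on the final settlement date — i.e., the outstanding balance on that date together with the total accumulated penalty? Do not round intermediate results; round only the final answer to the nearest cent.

C$2,747.81

Balance at month 11: C$5,700.0000 × (1 + 0.0075)^11 = C$6,188.2872…
After C$2,800.00 payment: C$6,188.2872… − C$2,800.00 = C$3,388.2872…
Balance at month 15: C$3,388.2872… × (1 + 0.0075)^4 = C$3,491.0851…
After C$1,500.00 payment: C$3,491.0851… − C$1,500.00 = C$1,991.0851…
Balance at month 17: C$1,991.0851… × (1 + 0.0075)^2 = C$2,021.0633…
Penalty: 17 × 0.75% × C$5,700.00 = C$726.75
Final settlement = outstanding balance + penalty = C$2,021.0633… + C$726.75 = C$2,747.81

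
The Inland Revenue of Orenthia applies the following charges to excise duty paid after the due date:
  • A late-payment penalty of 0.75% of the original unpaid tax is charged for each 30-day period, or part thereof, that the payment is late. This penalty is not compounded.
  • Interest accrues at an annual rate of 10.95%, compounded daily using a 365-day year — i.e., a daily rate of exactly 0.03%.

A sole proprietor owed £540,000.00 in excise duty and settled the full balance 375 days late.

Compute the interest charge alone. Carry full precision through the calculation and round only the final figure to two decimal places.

Interest: £540,000.00 × ((1 + 0.0003)^375 − 1) = £540,000.00 × 0.11905338… = £64,288.8233…

£64,288.82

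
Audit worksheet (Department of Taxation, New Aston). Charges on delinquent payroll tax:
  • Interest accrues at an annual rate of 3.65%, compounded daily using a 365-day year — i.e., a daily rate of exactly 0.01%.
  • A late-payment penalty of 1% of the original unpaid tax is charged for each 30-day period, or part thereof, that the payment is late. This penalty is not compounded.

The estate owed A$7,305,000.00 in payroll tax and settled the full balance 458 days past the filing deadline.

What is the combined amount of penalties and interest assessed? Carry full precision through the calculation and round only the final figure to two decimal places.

A$1,511,131.44

Penalty periods: ⌈458/30⌉ = 16; penalty = 16 × 1% × A$7,305,000.00 = A$1,168,800.00
Interest: A$7,305,000.00 × ((1 + 0.0001)^458 − 1) = A$7,305,000.00 × 0.04686262… = A$342,331.4381…
Penalties + interest = A$1,168,800.0000 + A$342,331.4381… = A$1,511,131.44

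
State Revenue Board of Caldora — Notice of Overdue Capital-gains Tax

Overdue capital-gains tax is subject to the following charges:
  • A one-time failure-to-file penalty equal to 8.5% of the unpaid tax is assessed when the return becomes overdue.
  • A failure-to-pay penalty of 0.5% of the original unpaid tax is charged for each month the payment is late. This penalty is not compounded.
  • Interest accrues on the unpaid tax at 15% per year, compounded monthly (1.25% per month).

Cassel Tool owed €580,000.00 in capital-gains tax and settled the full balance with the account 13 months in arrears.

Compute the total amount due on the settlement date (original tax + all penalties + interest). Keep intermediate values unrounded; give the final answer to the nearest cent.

Failure-to-file penalty: 8.5% × €580,000.00 = €49,300.00
Failure-to-pay penalty: 13 × 0.5% × €580,000.00 = €37,700.00
Interest: €580,000.00 × ((1 + 0.0125)^13 − 1) = €580,000.00 × 0.1752639… = €101,653.0905…
Total = €580,000.00 + €87,000.0000 + €101,653.0905… = €768,653.09

€768,653.09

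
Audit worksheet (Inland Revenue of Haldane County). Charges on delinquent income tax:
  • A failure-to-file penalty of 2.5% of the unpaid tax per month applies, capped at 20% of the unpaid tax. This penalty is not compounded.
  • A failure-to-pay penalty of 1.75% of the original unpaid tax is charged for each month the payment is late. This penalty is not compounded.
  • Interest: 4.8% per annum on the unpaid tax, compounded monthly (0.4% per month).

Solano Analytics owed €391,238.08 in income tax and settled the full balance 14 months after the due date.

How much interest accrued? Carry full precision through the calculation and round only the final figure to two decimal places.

Interest: €391,238.08 × ((1 + 0.004)^14 − 1) = €391,238.08 × 0.0574796… = €22,488.1905…

€22,488.19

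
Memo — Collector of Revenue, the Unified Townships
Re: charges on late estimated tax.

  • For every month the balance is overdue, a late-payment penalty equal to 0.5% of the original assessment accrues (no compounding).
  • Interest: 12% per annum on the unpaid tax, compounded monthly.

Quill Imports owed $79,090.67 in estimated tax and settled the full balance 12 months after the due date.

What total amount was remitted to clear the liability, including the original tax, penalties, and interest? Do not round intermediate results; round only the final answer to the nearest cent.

$93,866.79

Late-payment penalty: 12 × 0.5% × $79,090.67 = $4,745.44…
Interest (12%/yr ÷ 12 = 1%/month): $79,090.67 × ((1 + 0.01)^12 − 1) = $10,030.6766…
Total = $79,090.67 + $4,745.4402 + $10,030.6766… = $93,866.79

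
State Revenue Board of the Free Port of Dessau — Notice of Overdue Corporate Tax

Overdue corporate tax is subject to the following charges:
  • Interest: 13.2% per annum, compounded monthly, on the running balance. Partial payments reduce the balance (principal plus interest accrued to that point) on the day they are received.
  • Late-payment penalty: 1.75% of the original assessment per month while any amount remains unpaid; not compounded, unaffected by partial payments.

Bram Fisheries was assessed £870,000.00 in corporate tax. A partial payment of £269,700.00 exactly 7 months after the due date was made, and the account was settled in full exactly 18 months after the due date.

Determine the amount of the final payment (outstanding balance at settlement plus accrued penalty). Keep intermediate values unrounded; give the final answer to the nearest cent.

Monthly rate = 13.2% ÷ 12 = 1.1%
Balance at month 7: £870,000.0000 × (1 + 0.011)^7 = £939,241.6477…
After £269,700.00 payment: £939,241.6477… − £269,700.00 = £669,541.6477…
Balance at month 18: £669,541.6477… × (1 + 0.011)^11 = £755,162.3134…
Penalty: 18 × 1.75% × £870,000.00 = £274,050.00
Final settlement = outstanding balance + penalty = £755,162.3134… + £274,050.00 = £1,029,212.31

£1,029,212.31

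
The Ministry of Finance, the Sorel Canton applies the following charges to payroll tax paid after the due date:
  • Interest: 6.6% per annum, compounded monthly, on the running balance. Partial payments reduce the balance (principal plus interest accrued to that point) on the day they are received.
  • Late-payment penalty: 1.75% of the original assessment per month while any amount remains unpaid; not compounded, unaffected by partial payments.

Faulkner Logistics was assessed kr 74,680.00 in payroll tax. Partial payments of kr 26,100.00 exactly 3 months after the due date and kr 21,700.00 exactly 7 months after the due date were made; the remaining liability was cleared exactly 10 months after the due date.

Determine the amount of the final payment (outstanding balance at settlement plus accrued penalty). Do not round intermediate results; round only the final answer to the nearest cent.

Monthly rate = 6.6% ÷ 12 = 0.55%
Balance at month 3: kr 74,680.0000 × (1 + 0.0055)^3 = kr 75,919.0096…
After kr 26,100.00 payment: kr 75,919.0096… − kr 26,100.00 = kr 49,819.0096…
Balance at month 7: kr 49,819.0096… × (1 + 0.0055)^4 = kr 50,924.1032…
After kr 21,700.00 payment: kr 50,924.1032… − kr 21,700.00 = kr 29,224.1032…
Balance at month 10: kr 29,224.1032… × (1 + 0.0055)^3 = kr 29,708.9578…
Penalty: 10 × 1.75% × kr 74,680.00 = kr 13,069.00
Final settlement = outstanding balance + penalty = kr 29,708.9578… + kr 13,069.00 = kr 42,777.96

kr 42,777.96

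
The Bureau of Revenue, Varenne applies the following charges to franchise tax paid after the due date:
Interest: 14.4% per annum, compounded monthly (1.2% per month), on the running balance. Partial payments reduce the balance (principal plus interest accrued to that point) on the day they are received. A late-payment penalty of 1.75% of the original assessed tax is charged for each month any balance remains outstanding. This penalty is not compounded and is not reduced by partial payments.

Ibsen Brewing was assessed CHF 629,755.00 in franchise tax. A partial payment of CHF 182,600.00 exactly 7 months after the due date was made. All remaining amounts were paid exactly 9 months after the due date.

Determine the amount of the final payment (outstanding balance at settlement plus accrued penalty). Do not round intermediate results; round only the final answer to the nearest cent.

CHF 613,303.98

Balance at month 7: CHF 629,755.0000 × (1 + 0.012)^7 = CHF 684,597.3471…
After CHF 182,600.00 payment: CHF 684,597.3471… − CHF 182,600.00 = CHF 501,997.3471…
Balance at month 9: CHF 501,997.3471… × (1 + 0.012)^2 = CHF 514,117.5710…
Penalty: 9 × 1.75% × CHF 629,755.00 = CHF 99,186.41…
Final settlement = outstanding balance + penalty = CHF 514,117.5710… + CHF 99,186.41… = CHF 613,303.98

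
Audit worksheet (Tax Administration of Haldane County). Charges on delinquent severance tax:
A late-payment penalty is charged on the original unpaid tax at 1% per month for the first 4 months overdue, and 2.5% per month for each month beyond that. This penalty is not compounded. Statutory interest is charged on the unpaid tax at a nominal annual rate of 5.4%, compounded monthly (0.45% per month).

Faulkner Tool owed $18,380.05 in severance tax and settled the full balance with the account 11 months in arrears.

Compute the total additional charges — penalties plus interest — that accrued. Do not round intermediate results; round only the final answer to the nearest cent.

$4,882.27

Penalty, months 1–4: 4 × 1% × $18,380.05 = $735.20…
Penalty, months 5–11: 7 × 2.5% × $18,380.05 = $3,216.51…
Interest: $18,380.05 × ((1 + 0.0045)^11 − 1) = $18,380.05 × 0.0506289… = $930.5621…
Penalties + interest = $3,951.7108… + $930.5621… = $4,882.27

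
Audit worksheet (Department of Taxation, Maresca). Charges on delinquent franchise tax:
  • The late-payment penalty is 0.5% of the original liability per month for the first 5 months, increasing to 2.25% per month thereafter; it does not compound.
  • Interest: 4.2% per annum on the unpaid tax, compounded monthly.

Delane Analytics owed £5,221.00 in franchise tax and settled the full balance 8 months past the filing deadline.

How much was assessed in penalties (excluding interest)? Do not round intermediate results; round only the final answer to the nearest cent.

Penalty, months 1–5: 5 × 0.5% × £5,221.00 = £130.53…
Penalty, months 6–8: 3 × 2.25% × £5,221.00 = £352.42…
Total penalty = £130.53… + £352.42… = £482.94

£482.94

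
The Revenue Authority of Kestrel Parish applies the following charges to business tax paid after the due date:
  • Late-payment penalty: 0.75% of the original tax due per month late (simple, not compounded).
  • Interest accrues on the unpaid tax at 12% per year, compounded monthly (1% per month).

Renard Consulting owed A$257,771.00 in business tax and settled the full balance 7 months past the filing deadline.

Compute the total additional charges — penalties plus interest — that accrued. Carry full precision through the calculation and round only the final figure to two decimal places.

Late-payment penalty = 0.75% × A$257,771.00 × 7 mo = A$13,532.98…
Interest: A$257,771.00 × ((1 + 0.01)^7 − 1) = A$257,771.00 × 0.0721354… = A$18,594.4018…
Penalties + interest = A$13,532.9775 + A$18,594.4018… = A$32,127.38

A$32,127.38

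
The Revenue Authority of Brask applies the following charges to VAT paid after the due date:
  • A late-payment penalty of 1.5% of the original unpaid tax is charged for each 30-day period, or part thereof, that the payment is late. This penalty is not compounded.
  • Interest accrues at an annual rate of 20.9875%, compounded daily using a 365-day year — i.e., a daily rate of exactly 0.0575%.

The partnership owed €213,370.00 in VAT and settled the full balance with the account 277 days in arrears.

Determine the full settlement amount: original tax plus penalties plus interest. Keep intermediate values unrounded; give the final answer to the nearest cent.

Penalty periods: ⌈277/30⌉ = 10; penalty = 10 × 1.5% × €213,370.00 = €32,005.50
Interest: €213,370.00 × ((1 + 0.000575)^277 − 1) = €213,370.00 × 0.17260671… = €36,829.0932…
Total = €213,370.00 + €32,005.5000 + €36,829.0932… = €282,204.59

€282,204.59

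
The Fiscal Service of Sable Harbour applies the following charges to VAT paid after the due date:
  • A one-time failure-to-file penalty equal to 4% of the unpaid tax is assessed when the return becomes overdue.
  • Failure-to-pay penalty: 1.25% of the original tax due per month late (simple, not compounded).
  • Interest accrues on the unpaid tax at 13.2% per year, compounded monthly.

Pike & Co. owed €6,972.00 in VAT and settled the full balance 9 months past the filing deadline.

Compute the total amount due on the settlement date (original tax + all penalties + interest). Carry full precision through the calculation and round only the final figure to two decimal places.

Failure-to-file penalty: 4% × €6,972.00 = €278.88
Failure-to-pay penalty = 1.25% × €6,972.00 × 9 mo = €784.35
Interest (13.2%/yr ÷ 12 = 1.1%/month): €6,972.00 × ((1 + 0.011)^9 − 1) = €721.3905…
Total = €6,972.00 + €1,063.2300 + €721.3905… = €8,756.62

€8,756.62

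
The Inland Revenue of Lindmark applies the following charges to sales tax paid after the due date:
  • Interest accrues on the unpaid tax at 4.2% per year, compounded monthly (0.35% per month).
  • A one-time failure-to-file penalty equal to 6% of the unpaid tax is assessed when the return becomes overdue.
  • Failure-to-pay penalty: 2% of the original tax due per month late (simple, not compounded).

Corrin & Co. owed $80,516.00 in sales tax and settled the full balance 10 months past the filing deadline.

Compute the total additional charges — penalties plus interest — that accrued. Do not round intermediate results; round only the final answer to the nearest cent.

Failure-to-file penalty: 6% × $80,516.00 = $4,830.96
Failure-to-pay penalty = 2% × $80,516.00 × 10 mo = $16,103.20
Interest: $80,516.00 × ((1 + 0.0035)^10 − 1) = $80,516.00 × 0.0355564… = $2,862.8612…
Penalties + interest = $20,934.1600 + $2,862.8612… = $23,797.02

$23,797.02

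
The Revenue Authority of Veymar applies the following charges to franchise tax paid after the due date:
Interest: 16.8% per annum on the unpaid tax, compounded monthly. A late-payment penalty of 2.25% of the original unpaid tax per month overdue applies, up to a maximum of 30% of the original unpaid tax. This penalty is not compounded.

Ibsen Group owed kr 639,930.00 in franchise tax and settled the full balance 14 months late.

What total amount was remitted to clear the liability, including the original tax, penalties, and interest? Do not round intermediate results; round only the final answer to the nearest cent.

Penalty (uncapped): 14 × 2.25% × kr 639,930.00 = kr 201,577.95; cap = 30% × kr 639,930.00 = kr 191,979.00 → penalty = kr 191,979.00
Interest (16.8%/yr ÷ 12 = 1.4%/month): kr 639,930.00 × ((1 + 0.014)^14 − 1) = kr 137,504.5557…
Total = kr 639,930.00 + kr 191,979.0000 + kr 137,504.5557… = kr 969,413.56

kr 969,413.56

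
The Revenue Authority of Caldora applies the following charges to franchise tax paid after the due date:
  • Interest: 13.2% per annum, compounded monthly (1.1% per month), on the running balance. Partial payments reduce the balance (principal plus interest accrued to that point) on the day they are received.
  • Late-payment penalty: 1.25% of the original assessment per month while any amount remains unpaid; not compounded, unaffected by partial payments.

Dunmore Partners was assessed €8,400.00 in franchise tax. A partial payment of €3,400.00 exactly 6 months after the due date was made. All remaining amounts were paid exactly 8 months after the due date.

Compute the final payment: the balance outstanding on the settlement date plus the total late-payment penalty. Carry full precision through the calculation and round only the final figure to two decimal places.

Balance at month 6: €8,400.0000 × (1 + 0.011)^6 = €8,969.8715…
After €3,400.00 payment: €8,969.8715… − €3,400.00 = €5,569.8715…
Balance at month 8: €5,569.8715… × (1 + 0.011)^2 = €5,693.0826…
Penalty: 8 × 1.25% × €8,400.00 = €840.00
Final settlement = outstanding balance + penalty = €5,693.0826… + €840.00 = €6,533.08

€6,533.08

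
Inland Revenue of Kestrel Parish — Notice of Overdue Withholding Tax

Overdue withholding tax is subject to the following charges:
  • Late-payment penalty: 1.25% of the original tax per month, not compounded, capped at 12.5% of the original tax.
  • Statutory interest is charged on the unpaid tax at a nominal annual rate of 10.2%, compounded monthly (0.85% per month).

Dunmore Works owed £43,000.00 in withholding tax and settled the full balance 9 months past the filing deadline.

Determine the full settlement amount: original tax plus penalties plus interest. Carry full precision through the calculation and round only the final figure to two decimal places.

£51,241.09

Penalty: 9 × 1.25% × £43,000.00 = £4,837.50 (below the 12.5% cap of £5,375.00)
Interest: £43,000.00 × ((1 + 0.0085)^9 − 1) = £43,000.00 × 0.0791532… = £3,403.5897…
Total = £43,000.00 + £4,837.5000 + £3,403.5897… = £51,241.09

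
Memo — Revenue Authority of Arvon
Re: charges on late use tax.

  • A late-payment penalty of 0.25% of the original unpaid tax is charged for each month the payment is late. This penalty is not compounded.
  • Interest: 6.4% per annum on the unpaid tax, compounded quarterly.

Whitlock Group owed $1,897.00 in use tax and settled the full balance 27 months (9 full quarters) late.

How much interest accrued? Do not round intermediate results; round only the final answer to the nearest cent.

$291.32

Interest (6.4%/yr ÷ 4 = 1.6%/quarter): $1,897.00 × ((1 + 0.016)^9 − 1) = $291.3194…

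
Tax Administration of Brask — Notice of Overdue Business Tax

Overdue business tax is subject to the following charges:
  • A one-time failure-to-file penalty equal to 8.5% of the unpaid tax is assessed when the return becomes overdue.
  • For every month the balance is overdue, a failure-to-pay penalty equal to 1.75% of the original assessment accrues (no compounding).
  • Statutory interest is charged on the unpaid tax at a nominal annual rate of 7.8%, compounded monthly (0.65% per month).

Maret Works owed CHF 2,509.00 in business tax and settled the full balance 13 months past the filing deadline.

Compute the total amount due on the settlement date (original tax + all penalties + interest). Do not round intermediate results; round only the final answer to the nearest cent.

CHF 3,513.54

Failure-to-file penalty: 8.5% × CHF 2,509.00 = CHF 213.27…
Failure-to-pay penalty: 13 × 1.75% × CHF 2,509.00 = CHF 570.80…
Interest: CHF 2,509.00 × ((1 + 0.0065)^13 − 1) = CHF 2,509.00 × 0.0878753… = CHF 220.4792…
Total = CHF 2,509.00 + CHF 784.0625 + CHF 220.4792… = CHF 3,513.54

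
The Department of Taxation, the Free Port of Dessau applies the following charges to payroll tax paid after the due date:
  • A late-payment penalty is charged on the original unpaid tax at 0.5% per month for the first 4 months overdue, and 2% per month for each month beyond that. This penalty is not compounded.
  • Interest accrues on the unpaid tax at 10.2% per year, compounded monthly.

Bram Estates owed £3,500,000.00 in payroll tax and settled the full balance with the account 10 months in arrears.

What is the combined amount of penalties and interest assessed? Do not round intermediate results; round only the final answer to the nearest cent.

Penalty, months 1–4: 4 × 0.5% × £3,500,000.00 = £70,000.00
Penalty, months 5–10: 6 × 2% × £3,500,000.00 = £420,000.00
Interest (10.2%/yr ÷ 12 = 0.85%/month): £3,500,000.00 × ((1 + 0.0085)^10 − 1) = £309,141.1837…
Penalties + interest = £490,000.0000 + £309,141.1837… = £799,141.18

£799,141.18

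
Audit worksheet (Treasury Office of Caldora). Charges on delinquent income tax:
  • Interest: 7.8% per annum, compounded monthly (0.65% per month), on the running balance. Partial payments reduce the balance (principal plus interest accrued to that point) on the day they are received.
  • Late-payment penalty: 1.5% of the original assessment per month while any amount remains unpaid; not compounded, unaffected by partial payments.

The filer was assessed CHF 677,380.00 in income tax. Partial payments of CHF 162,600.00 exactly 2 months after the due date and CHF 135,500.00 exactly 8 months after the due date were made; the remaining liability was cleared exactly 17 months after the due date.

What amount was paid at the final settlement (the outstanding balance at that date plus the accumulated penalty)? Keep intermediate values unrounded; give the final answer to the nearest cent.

Balance at month 2: CHF 677,380.0000 × (1 + 0.0065)^2 = CHF 686,214.5593…
After CHF 162,600.00 payment: CHF 686,214.5593… − CHF 162,600.00 = CHF 523,614.5593…
Balance at month 8: CHF 523,614.5593… × (1 + 0.0065)^6 = CHF 544,370.2579…
After CHF 135,500.00 payment: CHF 544,370.2579… − CHF 135,500.00 = CHF 408,870.2579…
Balance at month 17: CHF 408,870.2579… × (1 + 0.0065)^9 = CHF 433,420.5842…
Penalty: 17 × 1.5% × CHF 677,380.00 = CHF 172,731.90
Final settlement = outstanding balance + penalty = CHF 433,420.5842… + CHF 172,731.90 = CHF 606,152.48

CHF 606,152.48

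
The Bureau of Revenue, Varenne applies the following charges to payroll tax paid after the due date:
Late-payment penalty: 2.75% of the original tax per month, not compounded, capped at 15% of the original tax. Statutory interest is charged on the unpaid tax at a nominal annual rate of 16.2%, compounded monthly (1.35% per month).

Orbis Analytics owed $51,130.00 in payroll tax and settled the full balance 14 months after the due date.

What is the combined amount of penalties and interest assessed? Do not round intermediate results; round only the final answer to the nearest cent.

Penalty (uncapped): 14 × 2.75% × $51,130.00 = $19,685.05; cap = 15% × $51,130.00 = $7,669.50 → penalty = $7,669.50
Interest: $51,130.00 × ((1 + 0.0135)^14 − 1) = $51,130.00 × 0.2065145… = $10,559.0859…
Penalties + interest = $7,669.5000 + $10,559.0859… = $18,228.59

$18,228.59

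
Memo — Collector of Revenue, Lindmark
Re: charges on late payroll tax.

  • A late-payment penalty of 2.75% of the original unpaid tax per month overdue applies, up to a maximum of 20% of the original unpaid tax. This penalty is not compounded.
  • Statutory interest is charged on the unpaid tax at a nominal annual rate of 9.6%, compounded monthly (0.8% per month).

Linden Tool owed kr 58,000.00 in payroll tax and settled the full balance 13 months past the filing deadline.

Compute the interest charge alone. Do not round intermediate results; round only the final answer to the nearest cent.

kr 6,330.20

Interest: kr 58,000.00 × ((1 + 0.008)^13 − 1) = kr 58,000.00 × 0.1091414… = kr 6,330.2014…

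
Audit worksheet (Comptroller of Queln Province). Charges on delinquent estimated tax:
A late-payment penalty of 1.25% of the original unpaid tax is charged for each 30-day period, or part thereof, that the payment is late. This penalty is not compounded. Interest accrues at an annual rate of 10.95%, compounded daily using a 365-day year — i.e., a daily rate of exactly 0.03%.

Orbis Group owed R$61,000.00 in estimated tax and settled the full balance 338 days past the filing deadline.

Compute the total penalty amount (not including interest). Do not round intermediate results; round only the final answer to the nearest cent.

R$9,150.00

Penalty periods: ⌈338/30⌉ = 12; penalty = 12 × 1.25% × R$61,000.00 = R$9,150.00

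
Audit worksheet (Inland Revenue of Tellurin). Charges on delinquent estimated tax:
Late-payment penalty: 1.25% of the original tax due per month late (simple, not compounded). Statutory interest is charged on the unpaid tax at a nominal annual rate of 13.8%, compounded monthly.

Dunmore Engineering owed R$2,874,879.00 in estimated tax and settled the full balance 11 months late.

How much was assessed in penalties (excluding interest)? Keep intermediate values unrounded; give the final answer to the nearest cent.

R$395,295.86

Late-payment penalty = 1.25% × R$2,874,879.00 × 11 mo = R$395,295.86…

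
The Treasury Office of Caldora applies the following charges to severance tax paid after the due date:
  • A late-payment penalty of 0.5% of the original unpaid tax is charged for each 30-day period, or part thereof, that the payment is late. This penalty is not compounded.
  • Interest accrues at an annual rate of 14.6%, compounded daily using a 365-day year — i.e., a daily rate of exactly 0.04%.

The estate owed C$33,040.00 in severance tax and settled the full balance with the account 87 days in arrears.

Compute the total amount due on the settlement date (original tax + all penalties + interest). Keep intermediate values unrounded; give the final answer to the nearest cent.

Penalty periods: ⌈87/30⌉ = 3; penalty = 3 × 0.5% × C$33,040.00 = C$495.60
Interest: C$33,040.00 × ((1 + 0.0004)^87 − 1) = C$33,040.00 × 0.03540540… = C$1,169.7945…
Total = C$33,040.00 + C$495.6000 + C$1,169.7945… = C$34,705.39

C$34,705.39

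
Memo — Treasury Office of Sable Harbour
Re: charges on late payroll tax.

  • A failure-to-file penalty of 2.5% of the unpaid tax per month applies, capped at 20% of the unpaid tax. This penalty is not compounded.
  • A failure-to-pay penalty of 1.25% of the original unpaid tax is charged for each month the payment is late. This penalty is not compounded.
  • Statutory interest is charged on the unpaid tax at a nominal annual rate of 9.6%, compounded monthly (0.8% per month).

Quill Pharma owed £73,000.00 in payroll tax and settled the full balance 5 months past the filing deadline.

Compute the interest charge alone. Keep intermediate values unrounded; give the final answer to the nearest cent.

Interest: £73,000.00 × ((1 + 0.008)^5 − 1) = £73,000.00 × 0.0406451… = £2,967.0953…

£2,967.10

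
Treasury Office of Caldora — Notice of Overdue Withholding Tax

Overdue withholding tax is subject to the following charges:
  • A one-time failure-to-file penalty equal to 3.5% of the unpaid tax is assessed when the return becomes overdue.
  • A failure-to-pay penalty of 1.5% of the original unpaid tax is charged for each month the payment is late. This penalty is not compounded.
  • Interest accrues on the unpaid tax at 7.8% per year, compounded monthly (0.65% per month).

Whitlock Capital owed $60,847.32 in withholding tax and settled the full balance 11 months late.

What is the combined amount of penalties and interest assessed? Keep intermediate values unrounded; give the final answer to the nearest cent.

Failure-to-file penalty: 3.5% × $60,847.32 = $2,129.66…
Failure-to-pay penalty: 11 × 1.5% × $60,847.32 = $10,039.81…
Interest: $60,847.32 × ((1 + 0.0065)^11 − 1) = $60,847.32 × 0.0738697… = $4,494.7707…
Penalties + interest = $12,169.4640 + $4,494.7707… = $16,664.23

$16,664.23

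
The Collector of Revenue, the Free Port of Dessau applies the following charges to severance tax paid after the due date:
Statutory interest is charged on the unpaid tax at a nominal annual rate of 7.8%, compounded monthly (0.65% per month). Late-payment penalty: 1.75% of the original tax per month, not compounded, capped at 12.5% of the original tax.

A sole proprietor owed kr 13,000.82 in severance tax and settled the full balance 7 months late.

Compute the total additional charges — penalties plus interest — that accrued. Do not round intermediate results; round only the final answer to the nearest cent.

kr 2,195.80

Penalty: 7 × 1.75% × kr 13,000.82 = kr 1,592.60… (below the 12.5% cap of kr 1,625.10…)
Interest: kr 13,000.82 × ((1 + 0.0065)^7 − 1) = kr 13,000.82 × 0.0463969… = kr 603.1981…
Penalties + interest = kr 1,592.6005… + kr 603.1981… = kr 2,195.80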